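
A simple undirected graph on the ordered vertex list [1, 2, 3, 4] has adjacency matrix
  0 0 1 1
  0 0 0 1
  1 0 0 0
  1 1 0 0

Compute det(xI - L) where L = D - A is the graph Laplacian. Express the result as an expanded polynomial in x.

x^4 - 6x^3 + 10x^2 - 4x

With the vertex order [1, 2, 3, 4], the degrees are [2, 1, 1, 2], giving D = diag(2, 1, 1, 2) and L = D - A. L has integer entries, so p(x) = det(xI - L) has integer coefficients. Expanding the determinant yields x^4 - 6x^3 + 10x^2 - 4x. The constant term is 0 because L is singular (the all-ones vector lies in its kernel). There is one zero in the spectrum, matching the 1 component.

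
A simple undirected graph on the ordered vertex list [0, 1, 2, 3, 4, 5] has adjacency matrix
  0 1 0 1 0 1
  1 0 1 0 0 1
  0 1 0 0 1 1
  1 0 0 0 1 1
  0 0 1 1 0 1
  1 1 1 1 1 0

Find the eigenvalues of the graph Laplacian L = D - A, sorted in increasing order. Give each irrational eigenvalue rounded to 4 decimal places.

[0, 2.3820, 2.3820, 4.6180, 4.6180, 6]

Each diagonal entry of L is the vertex degree and each off-diagonal entry is -1 where an edge is present, 0 otherwise; in the order [0, 1, 2, 3, 4, 5] the diagonal is [3, 3, 3, 3, 3, 5]. Diagonalising L (or applying a numerical eigensolver to the 6x6 matrix) gives the spectrum above. The single zero eigenvalue shows the graph is connected.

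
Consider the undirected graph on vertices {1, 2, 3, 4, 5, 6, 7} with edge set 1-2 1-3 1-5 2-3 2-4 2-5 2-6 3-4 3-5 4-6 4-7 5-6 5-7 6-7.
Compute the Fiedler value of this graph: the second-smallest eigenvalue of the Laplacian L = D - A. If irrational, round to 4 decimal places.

2.1392

Reading degrees in the order [1, 2, 3, 4, 5, 6, 7] gives [3, 5, 4, 4, 5, 4, 3]; set D = diag(3, 5, 4, 4, 5, 4, 3) and form L = D - A. Computing the eigenvalues of L and sorting gives [0, 2.1392, 3.7459, 4.3820, 5, 6.1149, 6.6180]. The Fiedler value lambda_2 = 2.1392 is strictly positive, so the graph is connected.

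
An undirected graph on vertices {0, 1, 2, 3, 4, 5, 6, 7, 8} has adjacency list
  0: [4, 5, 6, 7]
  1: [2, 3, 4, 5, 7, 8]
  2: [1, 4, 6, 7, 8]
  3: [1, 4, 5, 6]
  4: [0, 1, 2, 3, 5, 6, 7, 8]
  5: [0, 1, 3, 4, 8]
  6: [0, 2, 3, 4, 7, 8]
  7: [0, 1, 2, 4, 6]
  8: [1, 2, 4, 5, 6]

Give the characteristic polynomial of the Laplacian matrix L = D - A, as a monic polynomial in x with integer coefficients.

Reading degrees in the order [0, 1, 2, 3, 4, 5, 6, 7, 8] gives [4, 6, 5, 4, 8, 5, 6, 5, 5]; set D = diag(4, 6, 5, 4, 8, 5, 6, 5, 5) and form L = D - A. L has integer entries, so p(x) = det(xI - L) has integer coefficients. Expanding the determinant yields x^9 - 48x^8 + 994x^7 - 11594x^6 + 83276x^5 - 377034x^4 + 1050451x^3 - 1646218x^2 + 1110924x. Since p(0) = det(-L) = 0, x divides p(x).

x^9 - 48x^8 + 994x^7 - 11594x^6 + 83276x^5 - 377034x^4 + 1050451x^3 - 1646218x^2 + 1110924x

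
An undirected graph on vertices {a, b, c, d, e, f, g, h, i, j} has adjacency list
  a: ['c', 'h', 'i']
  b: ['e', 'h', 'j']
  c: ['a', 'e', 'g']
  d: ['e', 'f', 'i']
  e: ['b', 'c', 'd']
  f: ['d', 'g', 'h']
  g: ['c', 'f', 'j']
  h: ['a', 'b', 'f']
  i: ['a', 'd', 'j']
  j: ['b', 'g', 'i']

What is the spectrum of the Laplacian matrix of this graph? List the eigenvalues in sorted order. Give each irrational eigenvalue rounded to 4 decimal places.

Each diagonal entry of L is the vertex degree and each off-diagonal entry is -1 where an edge is present, 0 otherwise; in the order [a, b, c, d, e, f, g, h, i, j] the diagonal is [3, 3, 3, 3, 3, 3, 3, 3, 3, 3]. The multiplicity of 0 as a Laplacian eigenvalue equals the number of connected components. The single zero eigenvalue shows the graph is connected. The eigenvalues sum to 30, which equals trace(L) = 2|E|.

[0, 2, 2, 2, 2, 2, 5, 5, 5, 5]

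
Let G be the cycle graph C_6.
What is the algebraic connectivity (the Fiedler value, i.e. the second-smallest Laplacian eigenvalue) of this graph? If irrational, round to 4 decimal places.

The graph has 6 vertices and degree multiset [2, 2, 2, 2, 2, 2]; D is the diagonal matrix of degrees and L = D - A. The smallest Laplacian eigenvalue is always 0. The next one, lambda_2 = 1, measures how hard the graph is to disconnect: larger values mean better connectivity. By the matrix-tree theorem the graph has (1/6) * product of the nonzero eigenvalues = 6 spanning trees.

1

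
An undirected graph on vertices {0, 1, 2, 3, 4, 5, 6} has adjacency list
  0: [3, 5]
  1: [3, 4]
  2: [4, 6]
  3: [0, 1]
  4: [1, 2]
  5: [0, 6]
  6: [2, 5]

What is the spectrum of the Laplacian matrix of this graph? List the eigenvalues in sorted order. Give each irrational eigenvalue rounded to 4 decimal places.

[0, 0.7530, 0.7530, 2.4450, 2.4450, 3.8019, 3.8019]

Reading degrees in the order [0, 1, 2, 3, 4, 5, 6] gives [2, 2, 2, 2, 2, 2, 2]; set D = diag(2, 2, 2, 2, 2, 2, 2) and form L = D - A. L is symmetric positive semidefinite, so every eigenvalue is real and nonnegative. The single zero eigenvalue shows the graph is connected. By the matrix-tree theorem the graph has (1/7) * product of the nonzero eigenvalues = 7 spanning trees.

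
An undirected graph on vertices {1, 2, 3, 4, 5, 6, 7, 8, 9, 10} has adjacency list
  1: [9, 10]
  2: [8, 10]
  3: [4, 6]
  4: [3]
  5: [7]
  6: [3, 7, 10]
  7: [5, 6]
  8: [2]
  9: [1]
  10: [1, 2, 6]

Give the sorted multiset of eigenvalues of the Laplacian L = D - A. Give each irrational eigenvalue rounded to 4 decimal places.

[0, 0.2087, 0.3820, 0.3820, 1.3820, 2, 2.6180, 2.6180, 3.6180, 4.7913]

With the vertex order [1, 2, 3, 4, 5, 6, 7, 8, 9, 10], the degrees are [2, 2, 2, 1, 1, 3, 2, 1, 1, 3], giving D = diag(2, 2, 2, 1, 1, 3, 2, 1, 1, 3) and L = D - A. Since every row of L sums to 0, the all-ones vector is in the kernel and 0 is an eigenvalue. The single zero eigenvalue shows the graph is connected. By the matrix-tree theorem the graph has (1/10) * product of the nonzero eigenvalues = 1 spanning tree. The largest eigenvalue, 4.7913, is at most the vertex count 10.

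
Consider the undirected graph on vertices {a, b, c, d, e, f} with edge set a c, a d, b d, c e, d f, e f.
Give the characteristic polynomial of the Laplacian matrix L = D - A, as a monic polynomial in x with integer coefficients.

x^6 - 12x^5 + 53x^4 - 106x^3 + 95x^2 - 30x

Reading degrees in the order [a, b, c, d, e, f] gives [2, 1, 2, 3, 2, 2]; set D = diag(2, 1, 2, 3, 2, 2) and form L = D - A. Computing det(xI - L) by cofactor expansion (or equivalently via sum-over-permutations) gives x^6 - 12x^5 + 53x^4 - 106x^3 + 95x^2 - 30x. The constant term is 0 because L is singular (the all-ones vector lies in its kernel). The eigenvalues sum to 12, which equals trace(L) = 2|E|.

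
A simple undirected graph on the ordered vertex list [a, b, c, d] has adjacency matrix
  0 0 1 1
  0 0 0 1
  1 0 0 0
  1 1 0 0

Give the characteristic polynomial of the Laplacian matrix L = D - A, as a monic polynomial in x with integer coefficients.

x^4 - 6x^3 + 10x^2 - 4x

With the vertex order [a, b, c, d], the degrees are [2, 1, 1, 2], giving D = diag(2, 1, 1, 2) and L = D - A. Computing det(xI - L) by cofactor expansion (or equivalently via sum-over-permutations) gives x^4 - 6x^3 + 10x^2 - 4x. The coefficient of x^3 equals -trace(L) = -6, matching the sum of degrees.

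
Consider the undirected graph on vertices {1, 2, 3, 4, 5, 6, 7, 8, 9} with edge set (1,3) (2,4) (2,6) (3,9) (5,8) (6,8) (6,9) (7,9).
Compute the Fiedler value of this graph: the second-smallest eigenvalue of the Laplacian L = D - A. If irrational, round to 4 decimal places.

0.2311

With the vertex order [1, 2, 3, 4, 5, 6, 7, 8, 9], the degrees are [1, 2, 2, 1, 1, 3, 1, 2, 3], giving D = diag(1, 2, 2, 1, 1, 3, 1, 2, 3) and L = D - A. The sorted Laplacian eigenvalues are [0, 0.2311, 0.3820, 0.6416, 1.6129, 2.2591, 2.6180, 3.5132, 4.7421]; the algebraic connectivity is the second entry, 0.2311.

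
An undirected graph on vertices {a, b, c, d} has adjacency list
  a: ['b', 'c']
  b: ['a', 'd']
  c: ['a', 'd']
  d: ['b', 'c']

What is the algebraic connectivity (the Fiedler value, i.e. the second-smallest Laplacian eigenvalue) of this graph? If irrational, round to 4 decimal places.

2

Each diagonal entry of L is the vertex degree and each off-diagonal entry is -1 where an edge is present, 0 otherwise; in the order [a, b, c, d] the diagonal is [2, 2, 2, 2]. Computing the eigenvalues of L and sorting gives [0, 2, 2, 4]. The Fiedler value lambda_2 = 2 is strictly positive, so the graph is connected.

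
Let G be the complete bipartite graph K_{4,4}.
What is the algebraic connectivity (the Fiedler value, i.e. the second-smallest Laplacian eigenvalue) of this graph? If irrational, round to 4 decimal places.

The graph has 8 vertices and degree multiset [4, 4, 4, 4, 4, 4, 4, 4]; D is the diagonal matrix of degrees and L = D - A. The smallest Laplacian eigenvalue is always 0. The next one, lambda_2 = 4, measures how hard the graph is to disconnect: larger values mean better connectivity. The largest eigenvalue, 8, is at most the vertex count 8.

4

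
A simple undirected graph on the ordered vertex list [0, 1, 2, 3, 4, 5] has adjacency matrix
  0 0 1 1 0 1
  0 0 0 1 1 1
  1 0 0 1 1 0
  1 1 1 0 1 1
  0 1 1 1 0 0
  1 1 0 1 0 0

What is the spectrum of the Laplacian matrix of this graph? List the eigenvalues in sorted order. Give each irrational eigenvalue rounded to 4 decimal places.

Each diagonal entry of L is the vertex degree and each off-diagonal entry is -1 where an edge is present, 0 otherwise; in the order [0, 1, 2, 3, 4, 5] the diagonal is [3, 3, 3, 5, 3, 3]. Diagonalising L (or applying a numerical eigensolver to the 6x6 matrix) gives the spectrum above. The largest eigenvalue, 6, is at most the vertex count 6. The eigenvalues sum to 20, which equals trace(L) = 2|E|.

[0, 2.3820, 2.3820, 4.6180, 4.6180, 6]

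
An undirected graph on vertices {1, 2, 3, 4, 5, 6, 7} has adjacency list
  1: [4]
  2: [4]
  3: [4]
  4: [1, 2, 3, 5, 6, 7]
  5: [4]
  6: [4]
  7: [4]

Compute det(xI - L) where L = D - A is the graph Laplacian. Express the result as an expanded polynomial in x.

x^7 - 12x^6 + 45x^5 - 80x^4 + 75x^3 - 36x^2 + 7x

Each diagonal entry of L is the vertex degree and each off-diagonal entry is -1 where an edge is present, 0 otherwise; in the order [1, 2, 3, 4, 5, 6, 7] the diagonal is [1, 1, 1, 6, 1, 1, 1]. The eigenvalues of L are [0, 1, 1, 1, 1, 1, 7]; the characteristic polynomial is the product of (x - lambda_i), which multiplies out to x^7 - 12x^6 + 45x^5 - 80x^4 + 75x^3 - 36x^2 + 7x. The constant term is 0 because L is singular (the all-ones vector lies in its kernel).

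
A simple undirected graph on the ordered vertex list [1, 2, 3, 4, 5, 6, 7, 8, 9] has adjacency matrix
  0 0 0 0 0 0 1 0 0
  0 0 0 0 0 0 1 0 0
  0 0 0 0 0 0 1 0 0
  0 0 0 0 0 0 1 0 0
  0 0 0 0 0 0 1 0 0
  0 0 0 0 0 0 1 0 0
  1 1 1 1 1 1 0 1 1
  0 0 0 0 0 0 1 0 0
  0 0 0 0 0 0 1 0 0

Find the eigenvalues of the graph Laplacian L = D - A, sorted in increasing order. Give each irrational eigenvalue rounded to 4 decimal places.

[0, 1, 1, 1, 1, 1, 1, 1, 9]

Reading degrees in the order [1, 2, 3, 4, 5, 6, 7, 8, 9] gives [1, 1, 1, 1, 1, 1, 8, 1, 1]; set D = diag(1, 1, 1, 1, 1, 1, 8, 1, 1) and form L = D - A. The multiplicity of 0 as a Laplacian eigenvalue equals the number of connected components.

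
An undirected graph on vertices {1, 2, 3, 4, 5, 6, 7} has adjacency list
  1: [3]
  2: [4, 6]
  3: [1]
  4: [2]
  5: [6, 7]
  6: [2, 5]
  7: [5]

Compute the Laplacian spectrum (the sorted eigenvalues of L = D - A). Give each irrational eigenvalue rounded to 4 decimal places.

[0, 0, 0.3820, 1.3820, 2, 2.6180, 3.6180]

With the vertex order [1, 2, 3, 4, 5, 6, 7], the degrees are [1, 2, 1, 1, 2, 2, 1], giving D = diag(1, 2, 1, 1, 2, 2, 1) and L = D - A. Diagonalising L (or applying a numerical eigensolver to the 7x7 matrix) gives the spectrum above. The 2 zero eigenvalues correspond to the 2 connected components. The eigenvalues sum to 10, which equals trace(L) = 2|E|. There are 2 zeros in the spectrum, matching the 2 components.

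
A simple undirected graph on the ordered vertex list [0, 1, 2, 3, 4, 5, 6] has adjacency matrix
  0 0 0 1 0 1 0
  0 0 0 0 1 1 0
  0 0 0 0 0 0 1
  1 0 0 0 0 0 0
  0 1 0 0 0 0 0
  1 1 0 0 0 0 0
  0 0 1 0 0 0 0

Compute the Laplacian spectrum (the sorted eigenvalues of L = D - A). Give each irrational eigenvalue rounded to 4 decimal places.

[0, 0, 0.3820, 1.3820, 2, 2.6180, 3.6180]

With the vertex order [0, 1, 2, 3, 4, 5, 6], the degrees are [2, 2, 1, 1, 1, 2, 1], giving D = diag(2, 2, 1, 1, 1, 2, 1) and L = D - A. Diagonalising L (or applying a numerical eigensolver to the 7x7 matrix) gives the spectrum above. The 2 zero eigenvalues correspond to the 2 connected components. The eigenvalues sum to 10, which equals trace(L) = 2|E|. There are 2 zeros in the spectrum, matching the 2 components.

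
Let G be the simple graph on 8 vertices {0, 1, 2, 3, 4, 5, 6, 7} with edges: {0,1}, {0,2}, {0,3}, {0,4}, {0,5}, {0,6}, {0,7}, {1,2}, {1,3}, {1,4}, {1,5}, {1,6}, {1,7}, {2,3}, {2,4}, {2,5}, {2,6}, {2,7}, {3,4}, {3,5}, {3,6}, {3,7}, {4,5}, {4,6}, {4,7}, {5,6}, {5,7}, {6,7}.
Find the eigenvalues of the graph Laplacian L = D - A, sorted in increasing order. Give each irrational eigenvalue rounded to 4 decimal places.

[0, 8, 8, 8, 8, 8, 8, 8]

Each diagonal entry of L is the vertex degree and each off-diagonal entry is -1 where an edge is present, 0 otherwise; in the order [0, 1, 2, 3, 4, 5, 6, 7] the diagonal is [7, 7, 7, 7, 7, 7, 7, 7]. The multiplicity of 0 as a Laplacian eigenvalue equals the number of connected components. The single zero eigenvalue shows the graph is connected.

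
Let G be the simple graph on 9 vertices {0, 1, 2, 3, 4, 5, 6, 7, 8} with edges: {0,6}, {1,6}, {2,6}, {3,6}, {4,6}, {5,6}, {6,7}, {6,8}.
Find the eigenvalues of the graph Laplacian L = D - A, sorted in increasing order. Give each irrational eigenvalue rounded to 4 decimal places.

[0, 1, 1, 1, 1, 1, 1, 1, 9]

Each diagonal entry of L is the vertex degree and each off-diagonal entry is -1 where an edge is present, 0 otherwise; in the order [0, 1, 2, 3, 4, 5, 6, 7, 8] the diagonal is [1, 1, 1, 1, 1, 1, 8, 1, 1]. Diagonalising L (or applying a numerical eigensolver to the 9x9 matrix) gives the spectrum above. The single zero eigenvalue shows the graph is connected. By the matrix-tree theorem the graph has (1/9) * product of the nonzero eigenvalues = 1 spanning tree.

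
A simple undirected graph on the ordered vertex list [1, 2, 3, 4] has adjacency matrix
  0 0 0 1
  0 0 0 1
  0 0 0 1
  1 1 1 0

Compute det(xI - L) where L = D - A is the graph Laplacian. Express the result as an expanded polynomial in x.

x^4 - 6x^3 + 9x^2 - 4x

Each diagonal entry of L is the vertex degree and each off-diagonal entry is -1 where an edge is present, 0 otherwise; in the order [1, 2, 3, 4] the diagonal is [1, 1, 1, 3]. The eigenvalues of L are [0, 1, 1, 4]; the characteristic polynomial is the product of (x - lambda_i), which multiplies out to x^4 - 6x^3 + 9x^2 - 4x. The constant term is 0 because L is singular (the all-ones vector lies in its kernel). There is one zero in the spectrum, matching the 1 component. By the matrix-tree theorem the graph has (1/4) * product of the nonzero eigenvalues = 1 spanning tree.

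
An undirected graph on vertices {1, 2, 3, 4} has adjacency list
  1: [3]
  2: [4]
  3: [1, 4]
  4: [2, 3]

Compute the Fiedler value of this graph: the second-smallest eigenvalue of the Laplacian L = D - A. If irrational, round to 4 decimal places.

Reading degrees in the order [1, 2, 3, 4] gives [1, 1, 2, 2]; set D = diag(1, 1, 2, 2) and form L = D - A. The sorted Laplacian eigenvalues are [0, 0.5858, 2, 3.4142]; the algebraic connectivity is the second entry, 0.5858. The eigenvalues sum to 6, which equals trace(L) = 2|E|.

0.5858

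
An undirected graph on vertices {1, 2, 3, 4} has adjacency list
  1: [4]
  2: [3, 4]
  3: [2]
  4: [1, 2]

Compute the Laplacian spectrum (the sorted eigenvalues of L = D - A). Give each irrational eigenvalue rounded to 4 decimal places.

With the vertex order [1, 2, 3, 4], the degrees are [1, 2, 1, 2], giving D = diag(1, 2, 1, 2) and L = D - A. Since every row of L sums to 0, the all-ones vector is in the kernel and 0 is an eigenvalue. The largest eigenvalue, 3.4142, is at most the vertex count 4.

[0, 0.5858, 2, 3.4142]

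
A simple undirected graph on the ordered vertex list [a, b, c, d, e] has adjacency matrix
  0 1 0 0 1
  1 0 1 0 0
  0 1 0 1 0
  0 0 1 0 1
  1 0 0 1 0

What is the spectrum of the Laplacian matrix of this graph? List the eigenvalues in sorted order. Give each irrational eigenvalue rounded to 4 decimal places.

[0, 1.3820, 1.3820, 3.6180, 3.6180]

With the vertex order [a, b, c, d, e], the degrees are [2, 2, 2, 2, 2], giving D = diag(2, 2, 2, 2, 2) and L = D - A. The multiplicity of 0 as a Laplacian eigenvalue equals the number of connected components. The single zero eigenvalue shows the graph is connected. There is one zero in the spectrum, matching the 1 component.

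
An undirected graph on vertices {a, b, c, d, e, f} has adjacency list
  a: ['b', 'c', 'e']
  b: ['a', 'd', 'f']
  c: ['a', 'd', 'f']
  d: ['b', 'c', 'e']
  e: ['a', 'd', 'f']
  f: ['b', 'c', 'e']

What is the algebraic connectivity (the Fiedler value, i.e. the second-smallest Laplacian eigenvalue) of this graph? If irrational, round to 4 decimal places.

3

Each diagonal entry of L is the vertex degree and each off-diagonal entry is -1 where an edge is present, 0 otherwise; in the order [a, b, c, d, e, f] the diagonal is [3, 3, 3, 3, 3, 3]. Computing the eigenvalues of L and sorting gives [0, 3, 3, 3, 3, 6]. The Fiedler value lambda_2 = 3 is strictly positive, so the graph is connected. The eigenvalues sum to 18, which equals trace(L) = 2|E|. The largest eigenvalue, 6, is at most the vertex count 6.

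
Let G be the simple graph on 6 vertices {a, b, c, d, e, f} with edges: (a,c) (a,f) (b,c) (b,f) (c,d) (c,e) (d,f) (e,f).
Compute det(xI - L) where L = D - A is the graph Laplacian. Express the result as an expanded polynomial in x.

x^6 - 16x^5 + 96x^4 - 272x^3 + 368x^2 - 192x

Each diagonal entry of L is the vertex degree and each off-diagonal entry is -1 where an edge is present, 0 otherwise; in the order [a, b, c, d, e, f] the diagonal is [2, 2, 4, 2, 2, 4]. The eigenvalues of L are [0, 2, 2, 2, 4, 6]; the characteristic polynomial is the product of (x - lambda_i), which multiplies out to x^6 - 16x^5 + 96x^4 - 272x^3 + 368x^2 - 192x. Since p(0) = det(-L) = 0, x divides p(x).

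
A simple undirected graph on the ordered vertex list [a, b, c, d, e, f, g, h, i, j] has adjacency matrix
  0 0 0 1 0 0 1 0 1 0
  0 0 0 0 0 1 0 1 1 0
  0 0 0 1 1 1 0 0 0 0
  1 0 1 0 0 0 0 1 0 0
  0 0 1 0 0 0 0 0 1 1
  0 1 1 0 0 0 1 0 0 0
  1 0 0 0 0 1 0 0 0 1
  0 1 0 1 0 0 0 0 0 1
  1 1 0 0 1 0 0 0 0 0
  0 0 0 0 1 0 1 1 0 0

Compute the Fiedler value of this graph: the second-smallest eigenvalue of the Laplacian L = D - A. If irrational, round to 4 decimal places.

Each diagonal entry of L is the vertex degree and each off-diagonal entry is -1 where an edge is present, 0 otherwise; in the order [a, b, c, d, e, f, g, h, i, j] the diagonal is [3, 3, 3, 3, 3, 3, 3, 3, 3, 3]. The sorted Laplacian eigenvalues are [0, 2, 2, 2, 2, 2, 5, 5, 5, 5]; the algebraic connectivity is the second entry, 2.

2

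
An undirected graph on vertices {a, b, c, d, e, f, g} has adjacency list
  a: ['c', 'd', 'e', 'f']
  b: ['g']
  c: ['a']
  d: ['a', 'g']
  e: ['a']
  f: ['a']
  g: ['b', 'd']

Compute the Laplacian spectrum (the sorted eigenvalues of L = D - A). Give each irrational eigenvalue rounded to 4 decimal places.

[0, 0.2955, 1, 1, 1.4911, 3.1169, 5.0965]

Reading degrees in the order [a, b, c, d, e, f, g] gives [4, 1, 1, 2, 1, 1, 2]; set D = diag(4, 1, 1, 2, 1, 1, 2) and form L = D - A. The multiplicity of 0 as a Laplacian eigenvalue equals the number of connected components. The largest eigenvalue, 5.0965, is at most the vertex count 7.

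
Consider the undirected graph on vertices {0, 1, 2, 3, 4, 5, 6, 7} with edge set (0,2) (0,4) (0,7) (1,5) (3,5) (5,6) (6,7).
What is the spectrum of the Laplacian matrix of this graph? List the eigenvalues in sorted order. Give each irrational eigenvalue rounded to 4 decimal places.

With the vertex order [0, 1, 2, 3, 4, 5, 6, 7], the degrees are [3, 1, 1, 1, 1, 3, 2, 2], giving D = diag(3, 1, 1, 1, 1, 3, 2, 2) and L = D - A. The multiplicity of 0 as a Laplacian eigenvalue equals the number of connected components. The single zero eigenvalue shows the graph is connected. By the matrix-tree theorem the graph has (1/8) * product of the nonzero eigenvalues = 1 spanning tree.

[0, 0.1864, 1, 1, 1, 2.4707, 4, 4.3429]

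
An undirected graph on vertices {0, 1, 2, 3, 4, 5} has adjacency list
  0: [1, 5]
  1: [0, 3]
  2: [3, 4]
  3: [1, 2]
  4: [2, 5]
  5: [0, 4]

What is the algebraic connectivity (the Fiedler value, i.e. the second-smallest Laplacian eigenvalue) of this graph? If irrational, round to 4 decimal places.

Reading degrees in the order [0, 1, 2, 3, 4, 5] gives [2, 2, 2, 2, 2, 2]; set D = diag(2, 2, 2, 2, 2, 2) and form L = D - A. Computing the eigenvalues of L and sorting gives [0, 1, 1, 3, 3, 4]. The Fiedler value lambda_2 = 1 is strictly positive, so the graph is connected. By the matrix-tree theorem the graph has (1/6) * product of the nonzero eigenvalues = 6 spanning trees.

1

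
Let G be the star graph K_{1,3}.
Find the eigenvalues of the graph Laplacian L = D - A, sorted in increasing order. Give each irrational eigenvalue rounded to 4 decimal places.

[0, 1, 1, 4]

The graph has 4 vertices and degree multiset [3, 1, 1, 1]; D is the diagonal matrix of degrees and L = D - A. L is symmetric positive semidefinite, so every eigenvalue is real and nonnegative. By the matrix-tree theorem the graph has (1/4) * product of the nonzero eigenvalues = 1 spanning tree.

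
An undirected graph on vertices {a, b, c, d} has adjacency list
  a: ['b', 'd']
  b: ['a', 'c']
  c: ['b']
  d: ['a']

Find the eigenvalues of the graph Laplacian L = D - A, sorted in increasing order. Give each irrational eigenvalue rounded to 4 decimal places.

Reading degrees in the order [a, b, c, d] gives [2, 2, 1, 1]; set D = diag(2, 2, 1, 1) and form L = D - A. Since every row of L sums to 0, the all-ones vector is in the kernel and 0 is an eigenvalue. The single zero eigenvalue shows the graph is connected.

[0, 0.5858, 2, 3.4142]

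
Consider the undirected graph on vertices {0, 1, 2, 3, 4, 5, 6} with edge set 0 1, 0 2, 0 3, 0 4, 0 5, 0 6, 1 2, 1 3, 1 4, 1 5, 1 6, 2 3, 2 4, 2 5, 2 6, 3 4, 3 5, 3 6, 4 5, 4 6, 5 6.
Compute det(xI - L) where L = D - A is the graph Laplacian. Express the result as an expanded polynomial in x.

With the vertex order [0, 1, 2, 3, 4, 5, 6], the degrees are [6, 6, 6, 6, 6, 6, 6], giving D = diag(6, 6, 6, 6, 6, 6, 6) and L = D - A. Computing det(xI - L) by cofactor expansion (or equivalently via sum-over-permutations) gives x^7 - 42x^6 + 735x^5 - 6860x^4 + 36015x^3 - 100842x^2 + 117649x. Since p(0) = det(-L) = 0, x divides p(x). There is one zero in the spectrum, matching the 1 component. By the matrix-tree theorem the graph has (1/7) * product of the nonzero eigenvalues = 16807 spanning trees.

x^7 - 42x^6 + 735x^5 - 6860x^4 + 36015x^3 - 100842x^2 + 117649x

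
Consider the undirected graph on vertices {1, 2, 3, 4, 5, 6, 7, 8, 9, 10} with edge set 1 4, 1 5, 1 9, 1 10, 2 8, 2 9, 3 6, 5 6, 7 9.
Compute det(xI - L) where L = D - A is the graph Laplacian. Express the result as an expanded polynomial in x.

x^10 - 18x^9 + 132x^8 - 514x^7 + 1161x^6 - 1562x^5 + 1238x^4 - 550x^3 + 122x^2 - 10x

Each diagonal entry of L is the vertex degree and each off-diagonal entry is -1 where an edge is present, 0 otherwise; in the order [1, 2, 3, 4, 5, 6, 7, 8, 9, 10] the diagonal is [4, 2, 1, 1, 2, 2, 1, 1, 3, 1]. L has integer entries, so p(x) = det(xI - L) has integer coefficients. Expanding the determinant yields x^10 - 18x^9 + 132x^8 - 514x^7 + 1161x^6 - 1562x^5 + 1238x^4 - 550x^3 + 122x^2 - 10x. The constant term is 0 because L is singular (the all-ones vector lies in its kernel). There is one zero in the spectrum, matching the 1 component. The largest eigenvalue, 5.3472, is at most the vertex count 10.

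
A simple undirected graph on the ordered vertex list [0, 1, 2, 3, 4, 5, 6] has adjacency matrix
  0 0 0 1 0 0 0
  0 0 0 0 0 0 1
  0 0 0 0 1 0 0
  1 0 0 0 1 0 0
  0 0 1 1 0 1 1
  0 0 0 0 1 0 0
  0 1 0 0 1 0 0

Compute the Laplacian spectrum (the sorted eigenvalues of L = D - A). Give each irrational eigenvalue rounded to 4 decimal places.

[0, 0.3820, 0.6086, 1, 2.2271, 2.6180, 5.1642]

With the vertex order [0, 1, 2, 3, 4, 5, 6], the degrees are [1, 1, 1, 2, 4, 1, 2], giving D = diag(1, 1, 1, 2, 4, 1, 2) and L = D - A. Diagonalising L (or applying a numerical eigensolver to the 7x7 matrix) gives the spectrum above. The single zero eigenvalue shows the graph is connected. The largest eigenvalue, 5.1642, is at most the vertex count 7.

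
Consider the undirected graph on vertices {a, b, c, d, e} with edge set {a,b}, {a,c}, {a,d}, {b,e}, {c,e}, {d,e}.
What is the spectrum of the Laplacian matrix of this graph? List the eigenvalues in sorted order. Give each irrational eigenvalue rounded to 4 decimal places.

Each diagonal entry of L is the vertex degree and each off-diagonal entry is -1 where an edge is present, 0 otherwise; in the order [a, b, c, d, e] the diagonal is [3, 2, 2, 2, 3]. The multiplicity of 0 as a Laplacian eigenvalue equals the number of connected components. The single zero eigenvalue shows the graph is connected. By the matrix-tree theorem the graph has (1/5) * product of the nonzero eigenvalues = 12 spanning trees.

[0, 2, 2, 3, 5]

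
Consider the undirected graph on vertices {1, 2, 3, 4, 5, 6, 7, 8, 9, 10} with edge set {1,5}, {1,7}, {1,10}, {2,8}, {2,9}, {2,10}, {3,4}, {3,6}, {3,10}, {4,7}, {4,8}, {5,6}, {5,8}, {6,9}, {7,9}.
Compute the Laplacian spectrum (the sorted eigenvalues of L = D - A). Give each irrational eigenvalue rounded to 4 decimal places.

Each diagonal entry of L is the vertex degree and each off-diagonal entry is -1 where an edge is present, 0 otherwise; in the order [1, 2, 3, 4, 5, 6, 7, 8, 9, 10] the diagonal is [3, 3, 3, 3, 3, 3, 3, 3, 3, 3]. The multiplicity of 0 as a Laplacian eigenvalue equals the number of connected components. The single zero eigenvalue shows the graph is connected.

[0, 2, 2, 2, 2, 2, 5, 5, 5, 5]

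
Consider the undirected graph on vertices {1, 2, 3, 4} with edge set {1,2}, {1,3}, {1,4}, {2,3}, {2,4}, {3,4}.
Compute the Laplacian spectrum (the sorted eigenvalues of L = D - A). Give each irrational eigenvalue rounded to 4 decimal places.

[0, 4, 4, 4]

Reading degrees in the order [1, 2, 3, 4] gives [3, 3, 3, 3]; set D = diag(3, 3, 3, 3) and form L = D - A. The multiplicity of 0 as a Laplacian eigenvalue equals the number of connected components. The single zero eigenvalue shows the graph is connected. The eigenvalues sum to 12, which equals trace(L) = 2|E|.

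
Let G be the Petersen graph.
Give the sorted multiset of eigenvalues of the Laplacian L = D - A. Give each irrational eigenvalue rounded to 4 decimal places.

[0, 2, 2, 2, 2, 2, 5, 5, 5, 5]

The graph has 10 vertices and degree multiset [3, 3, 3, 3, 3, 3, 3, 3, 3, 3]; D is the diagonal matrix of degrees and L = D - A. Since every row of L sums to 0, the all-ones vector is in the kernel and 0 is an eigenvalue. The largest eigenvalue, 5, is at most the vertex count 10. There is one zero in the spectrum, matching the 1 component.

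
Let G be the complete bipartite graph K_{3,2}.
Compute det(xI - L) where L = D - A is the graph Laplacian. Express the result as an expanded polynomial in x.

The graph has 5 vertices and degree multiset [3, 3, 2, 2, 2]; D is the diagonal matrix of degrees and L = D - A. L has integer entries, so p(x) = det(xI - L) has integer coefficients. Expanding the determinant yields x^5 - 12x^4 + 51x^3 - 92x^2 + 60x. The coefficient of x^4 equals -trace(L) = -12, matching the sum of degrees.

x^5 - 12x^4 + 51x^3 - 92x^2 + 60x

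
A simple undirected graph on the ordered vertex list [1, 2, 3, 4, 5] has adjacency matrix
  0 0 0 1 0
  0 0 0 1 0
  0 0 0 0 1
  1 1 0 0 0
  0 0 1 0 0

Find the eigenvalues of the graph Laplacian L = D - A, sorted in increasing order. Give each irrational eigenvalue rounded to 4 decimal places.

[0, 0, 1, 2, 3]

With the vertex order [1, 2, 3, 4, 5], the degrees are [1, 1, 1, 2, 1], giving D = diag(1, 1, 1, 2, 1) and L = D - A. The multiplicity of 0 as a Laplacian eigenvalue equals the number of connected components. The 2 zero eigenvalues correspond to the 2 connected components. The largest eigenvalue, 3, is at most the vertex count 5.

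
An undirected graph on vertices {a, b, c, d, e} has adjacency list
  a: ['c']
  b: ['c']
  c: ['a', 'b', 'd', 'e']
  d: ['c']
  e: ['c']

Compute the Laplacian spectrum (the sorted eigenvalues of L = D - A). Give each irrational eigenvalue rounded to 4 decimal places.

With the vertex order [a, b, c, d, e], the degrees are [1, 1, 4, 1, 1], giving D = diag(1, 1, 4, 1, 1) and L = D - A. The multiplicity of 0 as a Laplacian eigenvalue equals the number of connected components.

[0, 1, 1, 1, 5]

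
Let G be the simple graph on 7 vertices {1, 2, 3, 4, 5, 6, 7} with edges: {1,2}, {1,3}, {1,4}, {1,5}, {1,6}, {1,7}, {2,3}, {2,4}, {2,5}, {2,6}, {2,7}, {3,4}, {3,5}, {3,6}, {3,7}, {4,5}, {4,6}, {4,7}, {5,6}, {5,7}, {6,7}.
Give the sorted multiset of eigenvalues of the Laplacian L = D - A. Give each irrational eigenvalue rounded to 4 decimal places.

[0, 7, 7, 7, 7, 7, 7]

With the vertex order [1, 2, 3, 4, 5, 6, 7], the degrees are [6, 6, 6, 6, 6, 6, 6], giving D = diag(6, 6, 6, 6, 6, 6, 6) and L = D - A. Diagonalising L (or applying a numerical eigensolver to the 7x7 matrix) gives the spectrum above. The single zero eigenvalue shows the graph is connected. There is one zero in the spectrum, matching the 1 component.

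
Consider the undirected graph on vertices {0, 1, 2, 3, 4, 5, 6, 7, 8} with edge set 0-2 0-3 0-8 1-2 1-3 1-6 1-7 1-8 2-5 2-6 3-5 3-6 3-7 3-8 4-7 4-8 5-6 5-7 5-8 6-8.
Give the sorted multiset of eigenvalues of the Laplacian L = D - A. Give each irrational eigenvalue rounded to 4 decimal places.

Reading degrees in the order [0, 1, 2, 3, 4, 5, 6, 7, 8] gives [3, 5, 4, 6, 2, 5, 5, 4, 6]; set D = diag(3, 5, 4, 6, 2, 5, 5, 4, 6) and form L = D - A. L is symmetric positive semidefinite, so every eigenvalue is real and nonnegative. The single zero eigenvalue shows the graph is connected. The largest eigenvalue, 7.8510, is at most the vertex count 9.

[0, 1.7079, 2.9614, 4, 4.6204, 5, 6.5507, 7.3086, 7.8510]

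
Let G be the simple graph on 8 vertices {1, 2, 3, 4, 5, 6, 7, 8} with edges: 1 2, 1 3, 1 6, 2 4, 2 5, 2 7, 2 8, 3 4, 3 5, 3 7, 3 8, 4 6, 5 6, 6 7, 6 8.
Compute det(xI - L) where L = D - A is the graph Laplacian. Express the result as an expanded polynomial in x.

With the vertex order [1, 2, 3, 4, 5, 6, 7, 8], the degrees are [3, 5, 5, 3, 3, 5, 3, 3], giving D = diag(3, 5, 5, 3, 3, 5, 3, 3) and L = D - A. Computing det(xI - L) by cofactor expansion (or equivalently via sum-over-permutations) gives x^8 - 30x^7 + 375x^6 - 2540x^5 + 10095x^4 - 23598x^3 + 30105x^2 - 16200x. The coefficient of x^7 equals -trace(L) = -30, matching the sum of degrees.

x^8 - 30x^7 + 375x^6 - 2540x^5 + 10095x^4 - 23598x^3 + 30105x^2 - 16200x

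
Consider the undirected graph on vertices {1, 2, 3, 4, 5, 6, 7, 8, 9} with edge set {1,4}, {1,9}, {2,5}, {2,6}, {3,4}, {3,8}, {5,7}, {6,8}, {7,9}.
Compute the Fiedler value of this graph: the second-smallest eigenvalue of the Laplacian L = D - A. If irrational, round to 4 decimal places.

Reading degrees in the order [1, 2, 3, 4, 5, 6, 7, 8, 9] gives [2, 2, 2, 2, 2, 2, 2, 2, 2]; set D = diag(2, 2, 2, 2, 2, 2, 2, 2, 2) and form L = D - A. Computing the eigenvalues of L and sorting gives [0, 0.4679, 0.4679, 1.6527, 1.6527, 3, 3, 3.8794, 3.8794]. The Fiedler value lambda_2 = 0.4679 is strictly positive, so the graph is connected. The largest eigenvalue, 3.8794, is at most the vertex count 9.

0.4679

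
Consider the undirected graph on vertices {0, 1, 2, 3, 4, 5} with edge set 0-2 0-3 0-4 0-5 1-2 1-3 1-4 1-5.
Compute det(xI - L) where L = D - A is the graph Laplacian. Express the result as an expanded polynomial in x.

x^6 - 16x^5 + 96x^4 - 272x^3 + 368x^2 - 192x

Each diagonal entry of L is the vertex degree and each off-diagonal entry is -1 where an edge is present, 0 otherwise; in the order [0, 1, 2, 3, 4, 5] the diagonal is [4, 4, 2, 2, 2, 2]. The eigenvalues of L are [0, 2, 2, 2, 4, 6]; the characteristic polynomial is the product of (x - lambda_i), which multiplies out to x^6 - 16x^5 + 96x^4 - 272x^3 + 368x^2 - 192x. The constant term is 0 because L is singular (the all-ones vector lies in its kernel).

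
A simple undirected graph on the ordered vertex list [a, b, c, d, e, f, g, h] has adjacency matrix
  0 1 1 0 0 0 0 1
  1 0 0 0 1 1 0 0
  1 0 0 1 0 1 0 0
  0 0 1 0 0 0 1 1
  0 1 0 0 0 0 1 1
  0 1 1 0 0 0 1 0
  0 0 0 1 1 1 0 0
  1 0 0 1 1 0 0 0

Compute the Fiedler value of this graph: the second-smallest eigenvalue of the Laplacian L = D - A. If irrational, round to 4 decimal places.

2

Reading degrees in the order [a, b, c, d, e, f, g, h] gives [3, 3, 3, 3, 3, 3, 3, 3]; set D = diag(3, 3, 3, 3, 3, 3, 3, 3) and form L = D - A. The smallest Laplacian eigenvalue is always 0. The next one, lambda_2 = 2, measures how hard the graph is to disconnect: larger values mean better connectivity.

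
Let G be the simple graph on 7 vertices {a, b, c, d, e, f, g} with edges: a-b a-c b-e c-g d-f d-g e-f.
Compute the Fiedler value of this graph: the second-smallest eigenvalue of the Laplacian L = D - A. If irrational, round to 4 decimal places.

0.7530

Reading degrees in the order [a, b, c, d, e, f, g] gives [2, 2, 2, 2, 2, 2, 2]; set D = diag(2, 2, 2, 2, 2, 2, 2) and form L = D - A. Computing the eigenvalues of L and sorting gives [0, 0.7530, 0.7530, 2.4450, 2.4450, 3.8019, 3.8019]. The Fiedler value lambda_2 = 0.7530 is strictly positive, so the graph is connected. There is one zero in the spectrum, matching the 1 component.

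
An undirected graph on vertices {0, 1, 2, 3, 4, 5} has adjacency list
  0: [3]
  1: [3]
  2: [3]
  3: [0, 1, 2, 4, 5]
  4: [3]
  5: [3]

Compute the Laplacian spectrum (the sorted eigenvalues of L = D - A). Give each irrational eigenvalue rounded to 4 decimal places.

[0, 1, 1, 1, 1, 6]

Reading degrees in the order [0, 1, 2, 3, 4, 5] gives [1, 1, 1, 5, 1, 1]; set D = diag(1, 1, 1, 5, 1, 1) and form L = D - A. Diagonalising L (or applying a numerical eigensolver to the 6x6 matrix) gives the spectrum above. The single zero eigenvalue shows the graph is connected.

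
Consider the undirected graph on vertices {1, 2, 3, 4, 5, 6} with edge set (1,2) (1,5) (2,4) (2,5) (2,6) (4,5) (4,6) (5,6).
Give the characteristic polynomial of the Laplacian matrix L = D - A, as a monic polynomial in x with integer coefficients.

x^6 - 16x^5 + 93x^4 - 230x^3 + 200x^2

With the vertex order [1, 2, 3, 4, 5, 6], the degrees are [2, 4, 0, 3, 4, 3], giving D = diag(2, 4, 0, 3, 4, 3) and L = D - A. L has integer entries, so p(x) = det(xI - L) has integer coefficients. Expanding the determinant yields x^6 - 16x^5 + 93x^4 - 230x^3 + 200x^2. Since p(0) = det(-L) = 0, x divides p(x). The eigenvalues sum to 16, which equals trace(L) = 2|E|. There are 2 zeros in the spectrum, matching the 2 components.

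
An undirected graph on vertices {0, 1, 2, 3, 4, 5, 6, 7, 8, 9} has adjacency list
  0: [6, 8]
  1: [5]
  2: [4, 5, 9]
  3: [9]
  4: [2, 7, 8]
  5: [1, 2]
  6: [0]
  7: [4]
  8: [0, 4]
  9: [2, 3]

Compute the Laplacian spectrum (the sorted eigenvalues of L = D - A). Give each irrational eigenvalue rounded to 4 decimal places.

Each diagonal entry of L is the vertex degree and each off-diagonal entry is -1 where an edge is present, 0 otherwise; in the order [0, 1, 2, 3, 4, 5, 6, 7, 8, 9] the diagonal is [2, 1, 3, 1, 3, 2, 1, 1, 2, 2]. Diagonalising L (or applying a numerical eigensolver to the 10x10 matrix) gives the spectrum above. The single zero eigenvalue shows the graph is connected. By the matrix-tree theorem the graph has (1/10) * product of the nonzero eigenvalues = 1 spanning tree.

[0, 0.1700, 0.3820, 0.5078, 1.3820, 1.6959, 2.6180, 2.8758, 3.6180, 4.7505]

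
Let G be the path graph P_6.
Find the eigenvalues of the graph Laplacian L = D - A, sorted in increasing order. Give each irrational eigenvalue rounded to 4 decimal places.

[0, 0.2679, 1, 2, 3, 3.7321]

The graph has 6 vertices and degree multiset [2, 2, 2, 2, 1, 1]; D is the diagonal matrix of degrees and L = D - A. L is symmetric positive semidefinite, so every eigenvalue is real and nonnegative. By the matrix-tree theorem the graph has (1/6) * product of the nonzero eigenvalues = 1 spanning tree.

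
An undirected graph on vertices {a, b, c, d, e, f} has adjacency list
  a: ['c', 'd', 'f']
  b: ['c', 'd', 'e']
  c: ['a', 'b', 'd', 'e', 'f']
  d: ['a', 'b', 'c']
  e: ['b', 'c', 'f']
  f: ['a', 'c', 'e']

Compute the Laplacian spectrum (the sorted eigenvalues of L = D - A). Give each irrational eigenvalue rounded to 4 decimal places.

[0, 2.3820, 2.3820, 4.6180, 4.6180, 6]

Reading degrees in the order [a, b, c, d, e, f] gives [3, 3, 5, 3, 3, 3]; set D = diag(3, 3, 5, 3, 3, 3) and form L = D - A. Diagonalising L (or applying a numerical eigensolver to the 6x6 matrix) gives the spectrum above. The eigenvalues sum to 20, which equals trace(L) = 2|E|.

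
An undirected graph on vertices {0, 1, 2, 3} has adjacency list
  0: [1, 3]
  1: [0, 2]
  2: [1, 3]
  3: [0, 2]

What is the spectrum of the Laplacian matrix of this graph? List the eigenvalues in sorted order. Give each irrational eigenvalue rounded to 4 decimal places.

[0, 2, 2, 4]

Each diagonal entry of L is the vertex degree and each off-diagonal entry is -1 where an edge is present, 0 otherwise; in the order [0, 1, 2, 3] the diagonal is [2, 2, 2, 2]. Diagonalising L (or applying a numerical eigensolver to the 4x4 matrix) gives the spectrum above. The single zero eigenvalue shows the graph is connected.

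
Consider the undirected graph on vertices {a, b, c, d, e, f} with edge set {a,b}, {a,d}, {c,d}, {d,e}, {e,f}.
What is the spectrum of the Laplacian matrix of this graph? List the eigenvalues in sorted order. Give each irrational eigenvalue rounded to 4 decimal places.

With the vertex order [a, b, c, d, e, f], the degrees are [2, 1, 1, 3, 2, 1], giving D = diag(2, 1, 1, 3, 2, 1) and L = D - A. Since every row of L sums to 0, the all-ones vector is in the kernel and 0 is an eigenvalue. There is one zero in the spectrum, matching the 1 component.

[0, 0.3820, 0.6972, 2, 2.6180, 4.3028]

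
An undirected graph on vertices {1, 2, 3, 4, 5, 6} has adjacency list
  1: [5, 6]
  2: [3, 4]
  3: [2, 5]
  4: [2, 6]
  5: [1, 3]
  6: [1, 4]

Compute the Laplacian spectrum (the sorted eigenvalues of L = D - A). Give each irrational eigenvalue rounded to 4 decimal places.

[0, 1, 1, 3, 3, 4]

Reading degrees in the order [1, 2, 3, 4, 5, 6] gives [2, 2, 2, 2, 2, 2]; set D = diag(2, 2, 2, 2, 2, 2) and form L = D - A. Diagonalising L (or applying a numerical eigensolver to the 6x6 matrix) gives the spectrum above. The largest eigenvalue, 4, is at most the vertex count 6.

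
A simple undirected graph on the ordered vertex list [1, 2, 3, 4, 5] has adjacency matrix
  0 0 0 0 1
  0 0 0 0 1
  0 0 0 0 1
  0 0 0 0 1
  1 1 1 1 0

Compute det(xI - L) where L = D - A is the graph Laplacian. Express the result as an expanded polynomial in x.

Each diagonal entry of L is the vertex degree and each off-diagonal entry is -1 where an edge is present, 0 otherwise; in the order [1, 2, 3, 4, 5] the diagonal is [1, 1, 1, 1, 4]. The eigenvalues of L are [0, 1, 1, 1, 5]; the characteristic polynomial is the product of (x - lambda_i), which multiplies out to x^5 - 8x^4 + 18x^3 - 16x^2 + 5x. Since p(0) = det(-L) = 0, x divides p(x). There is one zero in the spectrum, matching the 1 component. The eigenvalues sum to 8, which equals trace(L) = 2|E|.

x^5 - 8x^4 + 18x^3 - 16x^2 + 5x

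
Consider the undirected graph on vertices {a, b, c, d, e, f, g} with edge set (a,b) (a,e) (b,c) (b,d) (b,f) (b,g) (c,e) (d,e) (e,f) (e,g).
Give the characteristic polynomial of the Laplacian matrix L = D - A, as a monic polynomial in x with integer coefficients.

Reading degrees in the order [a, b, c, d, e, f, g] gives [2, 5, 2, 2, 5, 2, 2]; set D = diag(2, 5, 2, 2, 5, 2, 2) and form L = D - A. Computing det(xI - L) by cofactor expansion (or equivalently via sum-over-permutations) gives x^7 - 20x^6 + 155x^5 - 600x^4 + 1240x^3 - 1312x^2 + 560x. The coefficient of x^6 equals -trace(L) = -20, matching the sum of degrees.

x^7 - 20x^6 + 155x^5 - 600x^4 + 1240x^3 - 1312x^2 + 560x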